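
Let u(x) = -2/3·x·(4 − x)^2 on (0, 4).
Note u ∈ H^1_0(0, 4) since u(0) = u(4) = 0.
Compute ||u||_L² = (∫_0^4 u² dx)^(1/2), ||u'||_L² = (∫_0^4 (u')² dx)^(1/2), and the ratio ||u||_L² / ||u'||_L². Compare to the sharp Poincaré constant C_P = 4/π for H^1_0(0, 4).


||u||_L² / ||u'||_L² = 2*sqrt(14)/7 < C_P = 4/π.

u(x) = -2/3·x·(4 − x)^2, so u'(x) = -2*x^2 + 32*x/3 - 32/3.
u(x) = -2/3·x·(4 − x)^2 vanishes at x = 0 and x = 4, so u ∈ H^1_0(0, 4). Differentiate via the product rule and integrate the resulting polynomials term by term.
  ∫_0^4 u² dx = ∫_0^4 (4*x^6/9 - 64*x^5/9 + 128*x^4/3 - 1024*x^3/9 + 1024*x^2/9) dx. Term by term:
    ∫_0^4 4*x^6/9 dx = 65536/63;  ∫_0^4 -64*x^5/9 dx = -131072/27;  ∫_0^4 128*x^4/3 dx = 131072/15;
    ∫_0^4 -1024*x^3/9 dx = -65536/9;  ∫_0^4 1024*x^2/9 dx = 65536/27.
  Sum: 65536/63 − 131072/27 + 131072/15 − 65536/9 + 65536/27 = 65536/945.
  ∫_0^4 (u')² dx = ∫_0^4 (4*x^4 - 128*x^3/3 + 1408*x^2/9 - 2048*x/9 + 1024/9) dx. Term by term:
    ∫_0^4 4*x^4 dx = 4096/5;  ∫_0^4 -128*x^3/3 dx = -8192/3;  ∫_0^4 1408*x^2/9 dx = 90112/27;
    ∫_0^4 -2048*x/9 dx = -16384/9;  ∫_0^4 1024/9 dx = 4096/9.
  Sum: 4096/5 − 8192/3 + 90112/27 − 16384/9 + 4096/9 = 8192/135.
∫_0^4 u² dx = 65536/945, so ||u||_L² = 256*sqrt(105)/315.
∫_0^4 (u')² dx = 8192/135, so ||u'||_L² = 64*sqrt(30)/45.
Ratio ||u||_L² / ||u'||_L² = 2*sqrt(14)/7.
Sharp Poincaré constant on H^1_0(0, 4) is C_P = L/π = 4/π, achieved by sin(π/4·x).
A polynomial bump cannot attain the sharp Poincaré constant (only the first sine eigenfunction does), so the ratio is strictly less than C_P, consistent with ||u||_L² ≤ C_P ||u'||_L².


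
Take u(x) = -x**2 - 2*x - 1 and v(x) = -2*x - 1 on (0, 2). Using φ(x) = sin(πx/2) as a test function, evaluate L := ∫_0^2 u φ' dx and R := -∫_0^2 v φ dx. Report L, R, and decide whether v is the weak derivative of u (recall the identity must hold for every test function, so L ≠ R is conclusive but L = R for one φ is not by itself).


LHS = 16/π, RHS = 12/π. No, v is not the weak derivative of u.

u(x) = -x**2 - 2*x - 1, classical derivative u'(x) = -2*x - 2.
φ(x) = sin(πx/2), so φ'(x) = π*cos(π*x/2)/2.
Note φ(0) = φ(2) = 0, so the boundary term u·φ vanishes.
LHS = ∫_0^2 u(x) φ'(x) dx = ∫_0^2 (-π*x^2*cos(π*x/2)/2 - π*x*cos(π*x/2) - π*cos(π*x/2)/2) dx. Term by term:
  ∫_0^2 -π*cos(π*x/2)/2 dx = 0;  ∫_0^2 -π*x*cos(π*x/2) dx = 8/π;  ∫_0^2 -π*x^2*cos(π*x/2)/2 dx = 8/π.
Sum: 0 + 8/π + 8/π = 16/π.
So LHS = 16/π.
∫_0^2 v(x) φ(x) dx = ∫_0^2 (-2*x*sin(π*x/2) - sin(π*x/2)) dx. Term by term:
  ∫_0^2 -sin(π*x/2) dx = -4/π;  ∫_0^2 -2*x*sin(π*x/2) dx = -8/π.
Sum: -4/π − 8/π = -12/π.
So RHS = -∫_0^2 v(x) φ(x) dx = 12/π.
LHS − RHS = 4/π ≠ 0, so the identity fails.
(For a valid weak derivative the identity must hold for EVERY test function, in particular this one. The failure shows v is NOT the weak derivative of u.)
Correct weak derivative would be u'(x) = -2*x - 2.


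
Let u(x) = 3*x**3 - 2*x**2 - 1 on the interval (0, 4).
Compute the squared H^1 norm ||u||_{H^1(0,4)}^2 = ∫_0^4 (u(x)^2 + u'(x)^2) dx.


||u||_{H^1}^2 = 540116/21

The H^1 norm (squared) on an interval (0, L) is
  ||u||_{H^1}^2 = ∫_0^L u(x)^2 dx + ∫_0^L u'(x)^2 dx.
Compute u'(x) = 9*x**2 - 4*x.
Then u(x)^2 = 9*x**6 - 12*x**5 + 4*x**4 - 6*x**3 + 4*x**2 + 1 and u'(x)^2 = 81*x**4 - 72*x**3 + 16*x**2.
Integrate each monomial from 0 to 4 using ∫_0^4 c·x^n dx = c·4^(n+1)/(n+1):
  ∫_0^4 u(x)^2 dx = ∫_0^4 (9*x^6 - 12*x^5 + 4*x^4 - 6*x^3 + 4*x^2 + 1) dx. Term by term:
    ∫_0^4 9*x^6 dx = 147456/7;  ∫_0^4 -12*x^5 dx = -8192;  ∫_0^4 4*x^4 dx = 4096/5;
    ∫_0^4 -6*x^3 dx = -384;  ∫_0^4 4*x^2 dx = 256/3;  ∫_0^4 1 dx = 4.
  Sum: 147456/7 − 8192 + 4096/5 − 384 + 256/3 + 4 = 1406756/105.
  ∫_0^4 u'(x)^2 dx = ∫_0^4 (81*x^4 - 72*x^3 + 16*x^2) dx. Term by term:
    ∫_0^4 81*x^4 dx = 82944/5;  ∫_0^4 -72*x^3 dx = -4608;  ∫_0^4 16*x^2 dx = 1024/3.
  Sum: 82944/5 − 4608 + 1024/3 = 184832/15.
Adding: ||u||_{H^1}^2 = 1406756/105 + 184832/15 = 540116/21.


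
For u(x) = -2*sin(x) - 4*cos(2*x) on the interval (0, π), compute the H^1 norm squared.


||u||_{H^1(0,π)}^2 = -160/3 + 44*π

u'(x) = 8*sin(2*x) - 2*cos(x).
Expand u² and (u')² and integrate term by term on (0, π), using: for integers n ≥ 1, ∫_0^π sin²(nx) dx = ∫_0^π cos²(nx) dx = π/2; for n ≠ n', ∫_0^π sin(nx)sin(n'x) dx = ∫_0^π cos(nx)cos(n'x) dx = 0; and by product-to-sum, ∫_0^π sin(nx)cos(n'x) dx = ½∫_0^π [sin((n+n')x) + sin((n−n')x)] dx, which is 0 when n+n' is even and 2n/(n²−n'²) when n+n' is odd (it need not vanish on (0, π)).
  u² squared terms: (-4)²·∫cos(2x)² dx = 16·π/2 = 8*π;  (-2)²·∫sin(x)² dx = 4·π/2 = 2*π.
  u² cross terms: 2·(-4)·(-2)·∫cos(2x)·sin(x) dx = 16·(-2/3) = -32/3.
  So ∫_0^π u² dx = 8*π + 2*π − 32/3 = -32/3 + 10*π.
  (u')² squared terms: (-2)²·∫cos(x)² dx = 4·π/2 = 2*π;  (8)²·∫sin(2x)² dx = 64·π/2 = 32*π.
  (u')² cross terms: 2·(-2)·(8)·∫cos(x)·sin(2x) dx = -32·(4/3) = -128/3.
  So ∫_0^π (u')² dx = 2*π + 32*π − 128/3 = -128/3 + 34*π.
||u||_{H^1}^2 = (-32/3 + 10*π) + (-128/3 + 34*π) = -160/3 + 44*π.


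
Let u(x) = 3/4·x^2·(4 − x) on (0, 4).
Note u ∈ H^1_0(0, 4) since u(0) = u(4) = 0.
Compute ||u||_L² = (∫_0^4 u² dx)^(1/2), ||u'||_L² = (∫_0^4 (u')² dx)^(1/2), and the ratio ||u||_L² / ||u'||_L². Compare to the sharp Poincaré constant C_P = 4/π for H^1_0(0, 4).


||u||_L² / ||u'||_L² = 2*sqrt(14)/7 < C_P = 4/π.

u(x) = 3/4·x^2·(4 − x), so u'(x) = 3*x*(8 - 3*x)/4.
u(x) = 3/4·x^2·(4 − x) vanishes at x = 0 and x = 4, so u ∈ H^1_0(0, 4). Differentiate via the product rule and integrate the resulting polynomials term by term.
  ∫_0^4 u² dx = ∫_0^4 (9*x^6/16 - 9*x^5/2 + 9*x^4) dx. Term by term:
    ∫_0^4 9*x^6/16 dx = 9216/7;  ∫_0^4 -9*x^5/2 dx = -3072;  ∫_0^4 9*x^4 dx = 9216/5.
  Sum: 9216/7 − 3072 + 9216/5 = 3072/35.
  ∫_0^4 (u')² dx = ∫_0^4 (81*x^4/16 - 27*x^3 + 36*x^2) dx. Term by term:
    ∫_0^4 81*x^4/16 dx = 5184/5;  ∫_0^4 -27*x^3 dx = -1728;  ∫_0^4 36*x^2 dx = 768.
  Sum: 5184/5 − 1728 + 768 = 384/5.
∫_0^4 u² dx = 3072/35, so ||u||_L² = 32*sqrt(105)/35.
∫_0^4 (u')² dx = 384/5, so ||u'||_L² = 8*sqrt(30)/5.
Ratio ||u||_L² / ||u'||_L² = 2*sqrt(14)/7.
Sharp Poincaré constant on H^1_0(0, 4) is C_P = L/π = 4/π, achieved by sin(π/4·x).
A polynomial bump cannot attain the sharp Poincaré constant (only the first sine eigenfunction does), so the ratio is strictly less than C_P, consistent with ||u||_L² ≤ C_P ||u'||_L².


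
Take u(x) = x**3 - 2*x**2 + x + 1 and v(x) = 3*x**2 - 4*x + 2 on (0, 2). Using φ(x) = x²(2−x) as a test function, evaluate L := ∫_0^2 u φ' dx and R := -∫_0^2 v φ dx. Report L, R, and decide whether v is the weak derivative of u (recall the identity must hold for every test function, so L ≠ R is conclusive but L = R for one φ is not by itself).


LHS = -4/3, RHS = -8/3. No, v is not the weak derivative of u.

u(x) = x**3 - 2*x**2 + x + 1, classical derivative u'(x) = 3*x**2 - 4*x + 1.
φ(x) = x²(2−x), so φ'(x) = x*(4 - 3*x).
Note φ(0) = φ(2) = 0, so the boundary term u·φ vanishes.
LHS = ∫_0^2 u(x) φ'(x) dx = ∫_0^2 (-3*x^5 + 10*x^4 - 11*x^3 + x^2 + 4*x) dx. Term by term:
  ∫_0^2 -3*x^5 dx = -32;  ∫_0^2 10*x^4 dx = 64;  ∫_0^2 -11*x^3 dx = -44;
  ∫_0^2 x^2 dx = 8/3;  ∫_0^2 4*x dx = 8.
Sum: -32 + 64 − 44 + 8/3 + 8 = -4/3.
So LHS = -4/3.
∫_0^2 v(x) φ(x) dx = ∫_0^2 (-3*x^5 + 10*x^4 - 10*x^3 + 4*x^2) dx. Term by term:
  ∫_0^2 -3*x^5 dx = -32;  ∫_0^2 10*x^4 dx = 64;  ∫_0^2 -10*x^3 dx = -40;
  ∫_0^2 4*x^2 dx = 32/3.
Sum: -32 + 64 − 40 + 32/3 = 8/3.
So RHS = -∫_0^2 v(x) φ(x) dx = -8/3.
LHS − RHS = 4/3 ≠ 0, so the identity fails.
(For a valid weak derivative the identity must hold for EVERY test function, in particular this one. The failure shows v is NOT the weak derivative of u.)
Correct weak derivative would be u'(x) = 3*x**2 - 4*x + 1.


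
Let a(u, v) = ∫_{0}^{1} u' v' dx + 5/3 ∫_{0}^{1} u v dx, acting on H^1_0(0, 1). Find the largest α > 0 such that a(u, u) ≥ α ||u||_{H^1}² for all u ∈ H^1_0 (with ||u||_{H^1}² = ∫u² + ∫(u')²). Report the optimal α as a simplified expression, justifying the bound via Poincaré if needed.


α = 1

Coercivity of a(·,·) on H^1_0(0, 1) means a(u, u) ≥ α ||u||_{H^1}² for every u ∈ H^1_0.
The interval has length L = 1, and Poincaré/coercivity depend only on L. Here a(u, u) = ∫(u')² + (5/3)·∫u².
Here c = 5/3 ≥ 1, so a(u,u) = ∫(u')² + c∫u² ≥ ∫(u')² + ∫u² = ||u||_{H^1}², i.e. α = 1 works. No larger α is possible: a(u,u) ≥ α||u||_{H^1}² means (1−α)∫(u')² ≥ (α−c)∫u², and for the modes u_n = sin(nπ(x−x₀)/L) (x₀ the left endpoint) one has ∫u_n²/∫(u_n')² = (L/(nπ))² → 0, so a(u_n,u_n)/||u_n||_{H^1}² → 1. Hence the optimal constant is α = 1.
Therefore α = 1.


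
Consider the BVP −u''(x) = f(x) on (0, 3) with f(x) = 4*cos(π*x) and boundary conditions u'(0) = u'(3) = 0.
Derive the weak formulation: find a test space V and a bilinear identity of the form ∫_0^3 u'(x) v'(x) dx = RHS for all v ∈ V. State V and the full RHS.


V = H^1(0, 3) (no boundary constraint on v; u is determined up to an additive constant); weak form: ∫_0^3 u'v' dx = ∫_0^3 (4*cos(π*x)) v dx for all v ∈ V.

Multiply both sides by a test function v and integrate from 0 to 3:
  ∫_0^3 −u''(x) v(x) dx = ∫_0^3 f(x) v(x) dx.
Integrate the LHS by parts once:
  ∫_0^3 −u'' v dx = −[u'(x) v(x)]_0^3 + ∫_0^3 u'(x) v'(x) dx.
Thus ∫_0^3 u'(x) v'(x) dx = ∫_0^3 f(x) v(x) dx + [u'(x) v(x)]_0^3.
Choose V so that boundary terms are either known or forced to vanish.
u has homogeneous Neumann: u'(0) = u'(3) = 0. So [u' v]_0^3 = 0·v(3) − 0·v(0) = 0 for any v; take V = H^1(0, 3).
Weak formulation: find u (satisfying any essential BC) such that ∫_0^3 u'(x) v'(x) dx = ∫_0^3 f v dx for all v ∈ V (homogeneous Neumann, so boundary terms vanish).
Substituting f(x) = 4*cos(π*x), the right-hand side is ∫_0^3 (4*cos(π*x)) v dx.
Compatibility check (pure Neumann): taking v ≡ 1 ∈ V gives 0 = ∫_0^3 f dx + (0) − (0), i.e. ∫_0^3 f dx must equal u'(0) − u'(3) = 0. Indeed ∫_0^3 (4*cos(π*x)) dx = 0, so the data are compatible. The solution is then unique only up to an additive constant (fix it e.g. by requiring ∫_0^3 u dx = 0).


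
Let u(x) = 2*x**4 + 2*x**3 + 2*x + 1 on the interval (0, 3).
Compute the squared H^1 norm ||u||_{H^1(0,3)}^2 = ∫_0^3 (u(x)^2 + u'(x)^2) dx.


||u||_{H^1}^2 = 1838793/35

The H^1 norm (squared) on an interval (0, L) is
  ||u||_{H^1}^2 = ∫_0^L u(x)^2 dx + ∫_0^L u'(x)^2 dx.
Compute u'(x) = 8*x**3 + 6*x**2 + 2.
Then u(x)^2 = 4*x**8 + 8*x**7 + 4*x**6 + 8*x**5 + 12*x**4 + 4*x**3 + 4*x**2 + 4*x + 1 and u'(x)^2 = 64*x**6 + 96*x**5 + 36*x**4 + 32*x**3 + 24*x**2 + 4.
Integrate each monomial from 0 to 3 using ∫_0^3 c·x^n dx = c·3^(n+1)/(n+1):
  ∫_0^3 u(x)^2 dx = ∫_0^3 (4*x^8 + 8*x^7 + 4*x^6 + 8*x^5 + 12*x^4 + 4*x^3 + 4*x^2 + 4*x + 1) dx. Term by term:
    ∫_0^3 4*x^8 dx = 8748;  ∫_0^3 8*x^7 dx = 6561;  ∫_0^3 4*x^6 dx = 8748/7;
    ∫_0^3 8*x^5 dx = 972;  ∫_0^3 12*x^4 dx = 2916/5;  ∫_0^3 4*x^3 dx = 81;
    ∫_0^3 4*x^2 dx = 36;  ∫_0^3 4*x dx = 18;  ∫_0^3 1 dx = 3.
  Sum: 8748 + 6561 + 8748/7 + 972 + 2916/5 + 81 + 36 + 18 + 3 = 638817/35.
  ∫_0^3 u'(x)^2 dx = ∫_0^3 (64*x^6 + 96*x^5 + 36*x^4 + 32*x^3 + 24*x^2 + 4) dx. Term by term:
    ∫_0^3 64*x^6 dx = 139968/7;  ∫_0^3 96*x^5 dx = 11664;  ∫_0^3 36*x^4 dx = 8748/5;
    ∫_0^3 32*x^3 dx = 648;  ∫_0^3 24*x^2 dx = 216;  ∫_0^3 4 dx = 12.
  Sum: 139968/7 + 11664 + 8748/5 + 648 + 216 + 12 = 1199976/35.
Adding: ||u||_{H^1}^2 = 638817/35 + 1199976/35 = 1838793/35.


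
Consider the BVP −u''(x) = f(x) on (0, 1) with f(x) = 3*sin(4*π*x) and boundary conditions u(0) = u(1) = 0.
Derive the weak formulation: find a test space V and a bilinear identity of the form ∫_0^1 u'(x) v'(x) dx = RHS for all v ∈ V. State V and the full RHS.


V = H^1_0(0, 1) (so v(0) = v(1) = 0); weak form: ∫_0^1 u'v' dx = ∫_0^1 (3*sin(4*π*x)) v dx for all v ∈ V.

Multiply both sides by a test function v and integrate from 0 to 1:
  ∫_0^1 −u''(x) v(x) dx = ∫_0^1 f(x) v(x) dx.
Integrate the LHS by parts once:
  ∫_0^1 −u'' v dx = −[u'(x) v(x)]_0^1 + ∫_0^1 u'(x) v'(x) dx.
Thus ∫_0^1 u'(x) v'(x) dx = ∫_0^1 f(x) v(x) dx + [u'(x) v(x)]_0^1.
Choose V so that boundary terms are either known or forced to vanish.
u is Dirichlet: u(0) = u(1) = 0. Let V = H^1_0(0, 1); then v(0) = v(1) = 0, and [u' v]_0^1 = 0.
Weak formulation: find u (satisfying any essential BC) such that ∫_0^1 u'(x) v'(x) dx = ∫_0^1 f v dx for all v ∈ V.
Substituting f(x) = 3*sin(4*π*x), the right-hand side is ∫_0^1 (3*sin(4*π*x)) v dx.


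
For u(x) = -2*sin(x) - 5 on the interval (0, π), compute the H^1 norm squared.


||u||_{H^1(0,π)}^2 = 40 + 29*π

u'(x) = -2*cos(x).
Expand u² and (u')² and integrate term by term on (0, π), using: for integers n ≥ 1, ∫_0^π sin²(nx) dx = ∫_0^π cos²(nx) dx = π/2; for n ≠ n', ∫_0^π sin(nx)sin(n'x) dx = ∫_0^π cos(nx)cos(n'x) dx = 0; and by product-to-sum, ∫_0^π sin(nx)cos(n'x) dx = ½∫_0^π [sin((n+n')x) + sin((n−n')x)] dx, which is 0 when n+n' is even and 2n/(n²−n'²) when n+n' is odd (it need not vanish on (0, π)). For the constant mode: ∫_0^π 1 dx = π, ∫_0^π cos(nx) dx = 0, ∫_0^π sin(nx) dx = (1−(−1)^n)/n.
  u² squared terms: (-5)²·∫1 dx = 25·π = 25*π;  (-2)²·∫sin(x)² dx = 4·π/2 = 2*π.
  u² cross terms: 2·(-5)·(-2)·∫1·sin(x) dx = 20·(2) = 40.
  So ∫_0^π u² dx = 25*π + 2*π + 40 = 40 + 27*π.
  (u')² squared terms: (-2)²·∫cos(x)² dx = 4·π/2 = 2*π.
  So ∫_0^π (u')² dx = 2*π.
||u||_{H^1}^2 = (40 + 27*π) + (2*π) = 40 + 29*π.


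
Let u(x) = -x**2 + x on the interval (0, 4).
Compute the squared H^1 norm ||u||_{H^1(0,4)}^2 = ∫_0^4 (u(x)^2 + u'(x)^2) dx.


||u||_{H^1}^2 = 2332/15

The H^1 norm (squared) on an interval (0, L) is
  ||u||_{H^1}^2 = ∫_0^L u(x)^2 dx + ∫_0^L u'(x)^2 dx.
Compute u'(x) = 1 - 2*x.
Then u(x)^2 = x**4 - 2*x**3 + x**2 and u'(x)^2 = 4*x**2 - 4*x + 1.
Integrate each monomial from 0 to 4 using ∫_0^4 c·x^n dx = c·4^(n+1)/(n+1):
  ∫_0^4 u(x)^2 dx = ∫_0^4 (x^4 - 2*x^3 + x^2) dx. Term by term:
    ∫_0^4 x^4 dx = 1024/5;  ∫_0^4 -2*x^3 dx = -128;  ∫_0^4 x^2 dx = 64/3.
  Sum: 1024/5 − 128 + 64/3 = 1472/15.
  ∫_0^4 u'(x)^2 dx = ∫_0^4 (4*x^2 - 4*x + 1) dx. Term by term:
    ∫_0^4 4*x^2 dx = 256/3;  ∫_0^4 -4*x dx = -32;  ∫_0^4 1 dx = 4.
  Sum: 256/3 − 32 + 4 = 172/3.
Adding: ||u||_{H^1}^2 = 1472/15 + 172/3 = 2332/15.


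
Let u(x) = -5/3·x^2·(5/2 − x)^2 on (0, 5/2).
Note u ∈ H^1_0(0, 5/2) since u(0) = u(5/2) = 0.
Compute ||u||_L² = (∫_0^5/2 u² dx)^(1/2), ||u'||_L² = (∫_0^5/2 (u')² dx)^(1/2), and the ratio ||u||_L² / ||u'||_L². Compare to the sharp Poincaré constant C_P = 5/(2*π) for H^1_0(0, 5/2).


||u||_L² / ||u'||_L² = 5*sqrt(3)/12 < C_P = 5/(2*π).

u(x) = -5/3·x^2·(5/2 − x)^2, so u'(x) = 5*x*(-8*x^2 + 30*x - 25)/6.
u(x) = -5/3·x^2·(5/2 − x)^2 vanishes at x = 0 and x = 5/2, so u ∈ H^1_0(0, 5/2). Differentiate via the product rule and integrate the resulting polynomials term by term.
  ∫_0^5/2 u² dx = ∫_0^5/2 (25*x^8/9 - 250*x^7/9 + 625*x^6/6 - 3125*x^5/18 + 15625*x^4/144) dx. Term by term:
    ∫_0^5/2 25*x^8/9 dx = 48828125/41472;  ∫_0^5/2 -250*x^7/9 dx = -48828125/9216;  ∫_0^5/2 625*x^6/6 dx = 48828125/5376;
    ∫_0^5/2 -3125*x^5/18 dx = -48828125/6912;  ∫_0^5/2 15625*x^4/144 dx = 9765625/4608.
  Sum: 48828125/41472 − 48828125/9216 + 48828125/5376 − 48828125/6912 + 9765625/4608 = 9765625/580608.
  ∫_0^5/2 (u')² dx = ∫_0^5/2 (400*x^6/9 - 1000*x^5/3 + 8125*x^4/9 - 3125*x^3/3 + 15625*x^2/36) dx. Term by term:
    ∫_0^5/2 400*x^6/9 dx = 1953125/504;  ∫_0^5/2 -1000*x^5/3 dx = -1953125/144;  ∫_0^5/2 8125*x^4/9 dx = 5078125/288;
    ∫_0^5/2 -3125*x^3/3 dx = -1953125/192;  ∫_0^5/2 15625*x^2/36 dx = 1953125/864.
  Sum: 1953125/504 − 1953125/144 + 5078125/288 − 1953125/192 + 1953125/864 = 390625/12096.
∫_0^5/2 u² dx = 9765625/580608, so ||u||_L² = 3125*sqrt(7)/2016.
∫_0^5/2 (u')² dx = 390625/12096, so ||u'||_L² = 625*sqrt(21)/504.
Ratio ||u||_L² / ||u'||_L² = 5*sqrt(3)/12.
Sharp Poincaré constant on H^1_0(0, 5/2) is C_P = L/π = 5/(2*π), achieved by sin(2*π/5·x).
A polynomial bump cannot attain the sharp Poincaré constant (only the first sine eigenfunction does), so the ratio is strictly less than C_P, consistent with ||u||_L² ≤ C_P ||u'||_L².


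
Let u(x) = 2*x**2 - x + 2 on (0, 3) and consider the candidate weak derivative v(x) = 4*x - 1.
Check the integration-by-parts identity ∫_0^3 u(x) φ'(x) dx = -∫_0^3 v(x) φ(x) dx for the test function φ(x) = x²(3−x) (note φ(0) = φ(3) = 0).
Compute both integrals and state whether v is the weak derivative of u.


LHS = -837/20, RHS = -837/20. Yes, v = u' weakly.

u(x) = 2*x**2 - x + 2, classical derivative u'(x) = 4*x - 1.
φ(x) = x²(3−x), so φ'(x) = 3*x*(2 - x).
Note φ(0) = φ(3) = 0, so the boundary term u·φ vanishes.
LHS = ∫_0^3 u(x) φ'(x) dx = ∫_0^3 (-6*x^4 + 15*x^3 - 12*x^2 + 12*x) dx. Term by term:
  ∫_0^3 -6*x^4 dx = -1458/5;  ∫_0^3 15*x^3 dx = 1215/4;  ∫_0^3 -12*x^2 dx = -108;
  ∫_0^3 12*x dx = 54.
Sum: -1458/5 + 1215/4 − 108 + 54 = -837/20.
So LHS = -837/20.
∫_0^3 v(x) φ(x) dx = ∫_0^3 (-4*x^4 + 13*x^3 - 3*x^2) dx. Term by term:
  ∫_0^3 -4*x^4 dx = -972/5;  ∫_0^3 13*x^3 dx = 1053/4;  ∫_0^3 -3*x^2 dx = -27.
Sum: -972/5 + 1053/4 − 27 = 837/20.
So RHS = -∫_0^3 v(x) φ(x) dx = -837/20.
LHS = RHS, so the identity holds for this test φ.
Moreover u is smooth here and v(x) = u'(x) = 4*x - 1 pointwise, so the identity holds for every test function. Hence v is the weak derivative of u.


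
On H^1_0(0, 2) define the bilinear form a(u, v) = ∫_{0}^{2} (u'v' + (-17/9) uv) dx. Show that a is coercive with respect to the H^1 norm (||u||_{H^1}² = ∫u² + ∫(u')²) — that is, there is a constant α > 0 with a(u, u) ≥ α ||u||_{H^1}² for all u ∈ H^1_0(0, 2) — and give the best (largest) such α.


α = (-68/9 + π^2)/(4 + π^2)

Coercivity of a(·,·) on H^1_0(0, 2) means a(u, u) ≥ α ||u||_{H^1}² for every u ∈ H^1_0.
The interval has length L = 2, and Poincaré/coercivity depend only on L. Here a(u, u) = ∫(u')² + (-17/9)·∫u².
Here c = -17/9 < 0 with |c| < (π/L)² = π^2/4, so coercivity still holds. The condition a(u,u) ≥ α||u||_{H^1}² reads (1−α)∫(u')² ≥ (α−c)∫u². Any admissible α is ≤ 1 (rapidly oscillating u have ∫u²/∫(u')² → 0), and α = 1 would force 0 ≥ (1−c)∫u², impossible since c < 1; so 1−α > 0. By the sharp Poincaré inequality on H^1_0 of an interval of length L, ∫(u')² ≥ (π/L)²∫u² with equality for the first sine mode sin(π(x−x₀)/L) (x₀ the left endpoint), so the inequality holds for all u iff (1−α)(π/L)² ≥ α − c, i.e. α ≤ ((π/L)² + c)/((π/L)² + 1) = (1 + c(L/π)²)/(1 + (L/π)²). (Direct route, valid since c ≤ 0: Poincaré gives c∫u² ≥ c(L/π)²∫(u')², so a(u,u) ≥ (1 + c(L/π)²)∫(u')², while ||u||_{H^1}² ≤ (1 + (L/π)²)∫(u')²; dividing yields the same α.) With (π/L)² = π^2/4 and c = -17/9, the largest admissible constant is α = ((π/L)² + c)/((π/L)² + 1).
Simplifying, α = (-68/9 + π^2)/(4 + π^2).


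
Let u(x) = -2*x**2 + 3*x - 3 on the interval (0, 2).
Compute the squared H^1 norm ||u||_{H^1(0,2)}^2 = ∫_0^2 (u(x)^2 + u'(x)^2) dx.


||u||_{H^1}^2 = 424/15

The H^1 norm (squared) on an interval (0, L) is
  ||u||_{H^1}^2 = ∫_0^L u(x)^2 dx + ∫_0^L u'(x)^2 dx.
Compute u'(x) = 3 - 4*x.
Then u(x)^2 = 4*x**4 - 12*x**3 + 21*x**2 - 18*x + 9 and u'(x)^2 = 16*x**2 - 24*x + 9.
Integrate each monomial from 0 to 2 using ∫_0^2 c·x^n dx = c·2^(n+1)/(n+1):
  ∫_0^2 u(x)^2 dx = ∫_0^2 (4*x^4 - 12*x^3 + 21*x^2 - 18*x + 9) dx. Term by term:
    ∫_0^2 4*x^4 dx = 128/5;  ∫_0^2 -12*x^3 dx = -48;  ∫_0^2 21*x^2 dx = 56;
    ∫_0^2 -18*x dx = -36;  ∫_0^2 9 dx = 18.
  Sum: 128/5 − 48 + 56 − 36 + 18 = 78/5.
  ∫_0^2 u'(x)^2 dx = ∫_0^2 (16*x^2 - 24*x + 9) dx. Term by term:
    ∫_0^2 16*x^2 dx = 128/3;  ∫_0^2 -24*x dx = -48;  ∫_0^2 9 dx = 18.
  Sum: 128/3 − 48 + 18 = 38/3.
Adding: ||u||_{H^1}^2 = 78/5 + 38/3 = 424/15.


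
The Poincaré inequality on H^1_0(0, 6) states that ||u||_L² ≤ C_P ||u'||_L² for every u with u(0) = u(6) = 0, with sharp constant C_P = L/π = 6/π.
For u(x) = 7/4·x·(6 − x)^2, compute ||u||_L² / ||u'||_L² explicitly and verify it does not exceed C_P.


||u||_L² / ||u'||_L² = 3*sqrt(14)/7 < C_P = 6/π.

u(x) = 7/4·x·(6 − x)^2, so u'(x) = 21*(x - 6)*(x - 2)/4.
u(x) = 7/4·x·(6 − x)^2 vanishes at x = 0 and x = 6, so u ∈ H^1_0(0, 6). Differentiate via the product rule and integrate the resulting polynomials term by term.
  ∫_0^6 u² dx = ∫_0^6 (49*x^6/16 - 147*x^5/2 + 1323*x^4/2 - 2646*x^3 + 3969*x^2) dx. Term by term:
    ∫_0^6 49*x^6/16 dx = 122472;  ∫_0^6 -147*x^5/2 dx = -571536;  ∫_0^6 1323*x^4/2 dx = 5143824/5;
    ∫_0^6 -2646*x^3 dx = -857304;  ∫_0^6 3969*x^2 dx = 285768.
  Sum: 122472 − 571536 + 5143824/5 − 857304 + 285768 = 40824/5.
  ∫_0^6 (u')² dx = ∫_0^6 (441*x^4/16 - 441*x^3 + 4851*x^2/2 - 5292*x + 3969) dx. Term by term:
    ∫_0^6 441*x^4/16 dx = 214326/5;  ∫_0^6 -441*x^3 dx = -142884;  ∫_0^6 4851*x^2/2 dx = 174636;
    ∫_0^6 -5292*x dx = -95256;  ∫_0^6 3969 dx = 23814.
  Sum: 214326/5 − 142884 + 174636 − 95256 + 23814 = 15876/5.
∫_0^6 u² dx = 40824/5, so ||u||_L² = 54*sqrt(70)/5.
∫_0^6 (u')² dx = 15876/5, so ||u'||_L² = 126*sqrt(5)/5.
Ratio ||u||_L² / ||u'||_L² = 3*sqrt(14)/7.
Sharp Poincaré constant on H^1_0(0, 6) is C_P = L/π = 6/π, achieved by sin(π/6·x).
A polynomial bump cannot attain the sharp Poincaré constant (only the first sine eigenfunction does), so the ratio is strictly less than C_P, consistent with ||u||_L² ≤ C_P ||u'||_L².


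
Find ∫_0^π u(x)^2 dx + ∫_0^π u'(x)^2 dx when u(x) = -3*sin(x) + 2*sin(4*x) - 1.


||u||_{H^1(0,π)}^2 = 12 + 44*π

u'(x) = -3*cos(x) + 8*cos(4*x).
Expand u² and (u')² and integrate term by term on (0, π), using: for integers n ≥ 1, ∫_0^π sin²(nx) dx = ∫_0^π cos²(nx) dx = π/2; for n ≠ n', ∫_0^π sin(nx)sin(n'x) dx = ∫_0^π cos(nx)cos(n'x) dx = 0; and by product-to-sum, ∫_0^π sin(nx)cos(n'x) dx = ½∫_0^π [sin((n+n')x) + sin((n−n')x)] dx, which is 0 when n+n' is even and 2n/(n²−n'²) when n+n' is odd (it need not vanish on (0, π)). For the constant mode: ∫_0^π 1 dx = π, ∫_0^π cos(nx) dx = 0, ∫_0^π sin(nx) dx = (1−(−1)^n)/n.
  u² squared terms: (-1)²·∫1 dx = 1·π = π;  (-3)²·∫sin(x)² dx = 9·π/2 = 9*π/2;  (2)²·∫sin(4x)² dx = 4·π/2 = 2*π.
  u² cross terms: 2·(-1)·(-3)·∫1·sin(x) dx = 6·(2) = 12;  2·(-1)·(2)·∫1·sin(4x) dx = -4·(0) = 0;  2·(-3)·(2)·∫sin(x)·sin(4x) dx = -12·(0) = 0.
  So ∫_0^π u² dx = π + 9*π/2 + 2*π + 12 + 0 + 0 = 12 + 15*π/2.
  (u')² squared terms: (-3)²·∫cos(x)² dx = 9·π/2 = 9*π/2;  (8)²·∫cos(4x)² dx = 64·π/2 = 32*π.
  (u')² cross terms: 2·(-3)·(8)·∫cos(x)·cos(4x) dx = -48·(0) = 0.
  So ∫_0^π (u')² dx = 9*π/2 + 32*π + 0 = 73*π/2.
||u||_{H^1}^2 = (12 + 15*π/2) + (73*π/2) = 12 + 44*π.


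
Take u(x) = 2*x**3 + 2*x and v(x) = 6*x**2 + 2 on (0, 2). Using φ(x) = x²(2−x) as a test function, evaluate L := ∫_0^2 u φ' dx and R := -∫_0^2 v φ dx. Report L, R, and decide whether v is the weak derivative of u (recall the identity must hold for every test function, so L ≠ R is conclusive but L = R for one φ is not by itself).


LHS = -232/15, RHS = -232/15. Yes, v = u' weakly.

u(x) = 2*x**3 + 2*x, classical derivative u'(x) = 6*x**2 + 2.
φ(x) = x²(2−x), so φ'(x) = x*(4 - 3*x).
Note φ(0) = φ(2) = 0, so the boundary term u·φ vanishes.
LHS = ∫_0^2 u(x) φ'(x) dx = ∫_0^2 (-6*x^5 + 8*x^4 - 6*x^3 + 8*x^2) dx. Term by term:
  ∫_0^2 -6*x^5 dx = -64;  ∫_0^2 8*x^4 dx = 256/5;  ∫_0^2 -6*x^3 dx = -24;
  ∫_0^2 8*x^2 dx = 64/3.
Sum: -64 + 256/5 − 24 + 64/3 = -232/15.
So LHS = -232/15.
∫_0^2 v(x) φ(x) dx = ∫_0^2 (-6*x^5 + 12*x^4 - 2*x^3 + 4*x^2) dx. Term by term:
  ∫_0^2 -6*x^5 dx = -64;  ∫_0^2 12*x^4 dx = 384/5;  ∫_0^2 -2*x^3 dx = -8;
  ∫_0^2 4*x^2 dx = 32/3.
Sum: -64 + 384/5 − 8 + 32/3 = 232/15.
So RHS = -∫_0^2 v(x) φ(x) dx = -232/15.
LHS = RHS, so the identity holds for this test φ.
Moreover u is smooth here and v(x) = u'(x) = 6*x**2 + 2 pointwise, so the identity holds for every test function. Hence v is the weak derivative of u.


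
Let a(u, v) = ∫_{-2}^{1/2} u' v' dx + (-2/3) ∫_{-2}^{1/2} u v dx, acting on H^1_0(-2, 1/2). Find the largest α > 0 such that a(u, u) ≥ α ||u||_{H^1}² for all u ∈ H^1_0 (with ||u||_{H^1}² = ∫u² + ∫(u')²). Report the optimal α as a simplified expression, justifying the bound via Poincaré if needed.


α = 2*(-25 + 6*π^2)/(3*(25 + 4*π^2))

Coercivity of a(·,·) on H^1_0(-2, 1/2) means a(u, u) ≥ α ||u||_{H^1}² for every u ∈ H^1_0.
The interval has length L = 5/2, and Poincaré/coercivity depend only on L. Here a(u, u) = ∫(u')² + (-2/3)·∫u².
Here c = -2/3 < 0 with |c| < (π/L)² = 4*π^2/25, so coercivity still holds. The condition a(u,u) ≥ α||u||_{H^1}² reads (1−α)∫(u')² ≥ (α−c)∫u². Any admissible α is ≤ 1 (rapidly oscillating u have ∫u²/∫(u')² → 0), and α = 1 would force 0 ≥ (1−c)∫u², impossible since c < 1; so 1−α > 0. By the sharp Poincaré inequality on H^1_0 of an interval of length L, ∫(u')² ≥ (π/L)²∫u² with equality for the first sine mode sin(π(x−x₀)/L) (x₀ the left endpoint), so the inequality holds for all u iff (1−α)(π/L)² ≥ α − c, i.e. α ≤ ((π/L)² + c)/((π/L)² + 1) = (1 + c(L/π)²)/(1 + (L/π)²). (Direct route, valid since c ≤ 0: Poincaré gives c∫u² ≥ c(L/π)²∫(u')², so a(u,u) ≥ (1 + c(L/π)²)∫(u')², while ||u||_{H^1}² ≤ (1 + (L/π)²)∫(u')²; dividing yields the same α.) With (π/L)² = 4*π^2/25 and c = -2/3, the largest admissible constant is α = ((π/L)² + c)/((π/L)² + 1).
Simplifying, α = 2*(-25 + 6*π^2)/(3*(25 + 4*π^2)).


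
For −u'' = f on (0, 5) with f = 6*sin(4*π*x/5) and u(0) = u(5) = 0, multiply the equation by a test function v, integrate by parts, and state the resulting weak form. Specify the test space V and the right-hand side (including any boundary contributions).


V = H^1_0(0, 5) (so v(0) = v(5) = 0); weak form: ∫_0^5 u'v' dx = ∫_0^5 (6*sin(4*π*x/5)) v dx for all v ∈ V.

Multiply both sides by a test function v and integrate from 0 to 5:
  ∫_0^5 −u''(x) v(x) dx = ∫_0^5 f(x) v(x) dx.
Integrate the LHS by parts once:
  ∫_0^5 −u'' v dx = −[u'(x) v(x)]_0^5 + ∫_0^5 u'(x) v'(x) dx.
Thus ∫_0^5 u'(x) v'(x) dx = ∫_0^5 f(x) v(x) dx + [u'(x) v(x)]_0^5.
Choose V so that boundary terms are either known or forced to vanish.
u is Dirichlet: u(0) = u(5) = 0. Let V = H^1_0(0, 5); then v(0) = v(5) = 0, and [u' v]_0^5 = 0.
Weak formulation: find u (satisfying any essential BC) such that ∫_0^5 u'(x) v'(x) dx = ∫_0^5 f v dx for all v ∈ V.
Substituting f(x) = 6*sin(4*π*x/5), the right-hand side is ∫_0^5 (6*sin(4*π*x/5)) v dx.


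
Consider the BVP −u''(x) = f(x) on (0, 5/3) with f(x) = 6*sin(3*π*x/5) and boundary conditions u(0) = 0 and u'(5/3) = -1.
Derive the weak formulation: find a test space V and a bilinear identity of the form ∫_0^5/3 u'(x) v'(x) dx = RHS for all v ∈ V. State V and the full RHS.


V = {v ∈ H^1(0, 5/3) : v(0) = 0} (test functions vanish at x = 0 where u is specified); weak form: ∫_0^5/3 u'v' dx = ∫_0^5/3 (6*sin(3*π*x/5)) v dx − v(5/3) for all v ∈ V.

Multiply both sides by a test function v and integrate from 0 to 5/3:
  ∫_0^5/3 −u''(x) v(x) dx = ∫_0^5/3 f(x) v(x) dx.
Integrate the LHS by parts once:
  ∫_0^5/3 −u'' v dx = −[u'(x) v(x)]_0^5/3 + ∫_0^5/3 u'(x) v'(x) dx.
Thus ∫_0^5/3 u'(x) v'(x) dx = ∫_0^5/3 f(x) v(x) dx + [u'(x) v(x)]_0^5/3.
Choose V so that boundary terms are either known or forced to vanish.
Mixed BC: u(0) = 0 (Dirichlet) and u'(5/3) = -1 (Neumann). Define V = {v ∈ H^1(0, 5/3) : v(0) = 0}. Then [u' v]_0^5/3 = u'(5/3)·v(5/3) − u'(0)·0 = − v(5/3).
Weak formulation: find u (satisfying any essential BC) such that ∫_0^5/3 u'(x) v'(x) dx = ∫_0^5/3 f v dx − v(5/3) for all v ∈ V (Dirichlet at 0 absorbed into V; Neumann datum at x = 5/3 contributes the boundary term).
Substituting f(x) = 6*sin(3*π*x/5), the right-hand side is ∫_0^5/3 (6*sin(3*π*x/5)) v dx − v(5/3).


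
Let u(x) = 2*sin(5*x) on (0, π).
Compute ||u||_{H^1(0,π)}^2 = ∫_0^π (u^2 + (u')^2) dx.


||u||_{H^1(0,π)}^2 = 52*π

u'(x) = 10*cos(5*x).
Expand u² and (u')² and integrate term by term on (0, π), using: for integers n ≥ 1, ∫_0^π sin²(nx) dx = ∫_0^π cos²(nx) dx = π/2; for n ≠ n', ∫_0^π sin(nx)sin(n'x) dx = ∫_0^π cos(nx)cos(n'x) dx = 0; and by product-to-sum, ∫_0^π sin(nx)cos(n'x) dx = ½∫_0^π [sin((n+n')x) + sin((n−n')x)] dx, which is 0 when n+n' is even and 2n/(n²−n'²) when n+n' is odd (it need not vanish on (0, π)).
  u² squared terms: (2)²·∫sin(5x)² dx = 4·π/2 = 2*π.
  So ∫_0^π u² dx = 2*π.
  (u')² squared terms: (10)²·∫cos(5x)² dx = 100·π/2 = 50*π.
  So ∫_0^π (u')² dx = 50*π.
||u||_{H^1}^2 = (2*π) + (50*π) = 52*π.


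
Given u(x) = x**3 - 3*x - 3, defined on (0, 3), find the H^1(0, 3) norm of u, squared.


||u||_{H^1}^2 = 27351/70

The H^1 norm (squared) on an interval (0, L) is
  ||u||_{H^1}^2 = ∫_0^L u(x)^2 dx + ∫_0^L u'(x)^2 dx.
Compute u'(x) = 3*x**2 - 3.
Then u(x)^2 = x**6 - 6*x**4 - 6*x**3 + 9*x**2 + 18*x + 9 and u'(x)^2 = 9*x**4 - 18*x**2 + 9.
Integrate each monomial from 0 to 3 using ∫_0^3 c·x^n dx = c·3^(n+1)/(n+1):
  ∫_0^3 u(x)^2 dx = ∫_0^3 (x^6 - 6*x^4 - 6*x^3 + 9*x^2 + 18*x + 9) dx. Term by term:
    ∫_0^3 x^6 dx = 2187/7;  ∫_0^3 -6*x^4 dx = -1458/5;  ∫_0^3 -6*x^3 dx = -243/2;
    ∫_0^3 9*x^2 dx = 81;  ∫_0^3 18*x dx = 81;  ∫_0^3 9 dx = 27.
  Sum: 2187/7 − 1458/5 − 243/2 + 81 + 81 + 27 = 6183/70.
  ∫_0^3 u'(x)^2 dx = ∫_0^3 (9*x^4 - 18*x^2 + 9) dx. Term by term:
    ∫_0^3 9*x^4 dx = 2187/5;  ∫_0^3 -18*x^2 dx = -162;  ∫_0^3 9 dx = 27.
  Sum: 2187/5 − 162 + 27 = 1512/5.
Adding: ||u||_{H^1}^2 = 6183/70 + 1512/5 = 27351/70.


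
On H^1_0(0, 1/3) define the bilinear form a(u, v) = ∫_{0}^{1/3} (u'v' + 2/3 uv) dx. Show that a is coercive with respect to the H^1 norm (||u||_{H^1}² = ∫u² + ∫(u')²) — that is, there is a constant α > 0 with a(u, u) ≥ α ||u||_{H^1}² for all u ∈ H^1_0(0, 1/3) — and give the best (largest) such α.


α = (2 + 27*π^2)/(3*(1 + 9*π^2))

Coercivity of a(·,·) on H^1_0(0, 1/3) means a(u, u) ≥ α ||u||_{H^1}² for every u ∈ H^1_0.
The interval has length L = 1/3, and Poincaré/coercivity depend only on L. Here a(u, u) = ∫(u')² + (2/3)·∫u².
Here 0 < c = 2/3 < 1. The condition a(u,u) ≥ α||u||_{H^1}² reads (1−α)∫(u')² ≥ (α−c)∫u². Any admissible α is ≤ 1 (rapidly oscillating u have ∫u²/∫(u')² → 0), and α = 1 would force 0 ≥ (1−c)∫u², impossible since c < 1; so 1−α > 0. By the sharp Poincaré inequality on H^1_0 of an interval of length L, ∫(u')² ≥ (π/L)²∫u² with equality for the first sine mode sin(π(x−x₀)/L) (x₀ the left endpoint), so the inequality holds for all u iff (1−α)(π/L)² ≥ α − c, i.e. α ≤ ((π/L)² + c)/((π/L)² + 1) = (1 + c(L/π)²)/(1 + (L/π)²). With (π/L)² = 9*π^2 and c = 2/3, the largest admissible constant is α = ((π/L)² + c)/((π/L)² + 1).
Simplifying, α = (2 + 27*π^2)/(3*(1 + 9*π^2)).


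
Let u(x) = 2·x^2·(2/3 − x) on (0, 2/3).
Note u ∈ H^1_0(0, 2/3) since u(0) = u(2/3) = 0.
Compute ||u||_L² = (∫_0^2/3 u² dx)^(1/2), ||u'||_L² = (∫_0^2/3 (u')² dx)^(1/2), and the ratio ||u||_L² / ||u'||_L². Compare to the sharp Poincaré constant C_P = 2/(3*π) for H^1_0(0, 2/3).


||u||_L² / ||u'||_L² = sqrt(14)/21 < C_P = 2/(3*π).

u(x) = 2·x^2·(2/3 − x), so u'(x) = 2*x*(4 - 9*x)/3.
u(x) = 2·x^2·(2/3 − x) vanishes at x = 0 and x = 2/3, so u ∈ H^1_0(0, 2/3). Differentiate via the product rule and integrate the resulting polynomials term by term.
  ∫_0^2/3 u² dx = ∫_0^2/3 (4*x^6 - 16*x^5/3 + 16*x^4/9) dx. Term by term:
    ∫_0^2/3 4*x^6 dx = 512/15309;  ∫_0^2/3 -16*x^5/3 dx = -512/6561;  ∫_0^2/3 16*x^4/9 dx = 512/10935.
  Sum: 512/15309 − 512/6561 + 512/10935 = 512/229635.
  ∫_0^2/3 (u')² dx = ∫_0^2/3 (36*x^4 - 32*x^3 + 64*x^2/9) dx. Term by term:
    ∫_0^2/3 36*x^4 dx = 128/135;  ∫_0^2/3 -32*x^3 dx = -128/81;  ∫_0^2/3 64*x^2/9 dx = 512/729.
  Sum: 128/135 − 128/81 + 512/729 = 256/3645.
∫_0^2/3 u² dx = 512/229635, so ||u||_L² = 16*sqrt(70)/2835.
∫_0^2/3 (u')² dx = 256/3645, so ||u'||_L² = 16*sqrt(5)/135.
Ratio ||u||_L² / ||u'||_L² = sqrt(14)/21.
Sharp Poincaré constant on H^1_0(0, 2/3) is C_P = L/π = 2/(3*π), achieved by sin(3*π/2·x).
A polynomial bump cannot attain the sharp Poincaré constant (only the first sine eigenfunction does), so the ratio is strictly less than C_P, consistent with ||u||_L² ≤ C_P ||u'||_L².


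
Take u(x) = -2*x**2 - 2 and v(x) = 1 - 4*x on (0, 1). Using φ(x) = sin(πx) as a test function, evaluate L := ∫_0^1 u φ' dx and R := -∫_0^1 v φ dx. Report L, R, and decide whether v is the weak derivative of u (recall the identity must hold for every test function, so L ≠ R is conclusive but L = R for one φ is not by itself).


LHS = 4/π, RHS = 2/π. No, v is not the weak derivative of u.

u(x) = -2*x**2 - 2, classical derivative u'(x) = -4*x.
φ(x) = sin(πx), so φ'(x) = π*cos(π*x).
Note φ(0) = φ(1) = 0, so the boundary term u·φ vanishes.
LHS = ∫_0^1 u(x) φ'(x) dx = ∫_0^1 (-2*π*x^2*cos(π*x) - 2*π*cos(π*x)) dx. Term by term:
  ∫_0^1 -2*π*cos(π*x) dx = 0;  ∫_0^1 -2*π*x^2*cos(π*x) dx = 4/π.
Sum: 0 + 4/π = 4/π.
So LHS = 4/π.
∫_0^1 v(x) φ(x) dx = ∫_0^1 (-4*x*sin(π*x) + sin(π*x)) dx. Term by term:
  ∫_0^1 -4*x*sin(π*x) dx = -4/π;  ∫_0^1 sin(π*x) dx = 2/π.
Sum: -4/π + 2/π = -2/π.
So RHS = -∫_0^1 v(x) φ(x) dx = 2/π.
LHS − RHS = 2/π ≠ 0, so the identity fails.
(For a valid weak derivative the identity must hold for EVERY test function, in particular this one. The failure shows v is NOT the weak derivative of u.)
Correct weak derivative would be u'(x) = -4*x.


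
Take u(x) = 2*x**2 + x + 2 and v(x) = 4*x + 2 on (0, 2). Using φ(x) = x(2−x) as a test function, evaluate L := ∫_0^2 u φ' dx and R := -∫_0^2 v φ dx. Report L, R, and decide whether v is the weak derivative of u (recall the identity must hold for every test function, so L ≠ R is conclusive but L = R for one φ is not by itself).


LHS = -20/3, RHS = -8. No, v is not the weak derivative of u.

u(x) = 2*x**2 + x + 2, classical derivative u'(x) = 4*x + 1.
φ(x) = x(2−x), so φ'(x) = 2 - 2*x.
Note φ(0) = φ(2) = 0, so the boundary term u·φ vanishes.
LHS = ∫_0^2 u(x) φ'(x) dx = ∫_0^2 (-4*x^3 + 2*x^2 - 2*x + 4) dx. Term by term:
  ∫_0^2 -4*x^3 dx = -16;  ∫_0^2 2*x^2 dx = 16/3;  ∫_0^2 -2*x dx = -4;
  ∫_0^2 4 dx = 8.
Sum: -16 + 16/3 − 4 + 8 = -20/3.
So LHS = -20/3.
∫_0^2 v(x) φ(x) dx = ∫_0^2 (-4*x^3 + 6*x^2 + 4*x) dx. Term by term:
  ∫_0^2 -4*x^3 dx = -16;  ∫_0^2 6*x^2 dx = 16;  ∫_0^2 4*x dx = 8.
Sum: -16 + 16 + 8 = 8.
So RHS = -∫_0^2 v(x) φ(x) dx = -8.
LHS − RHS = 4/3 ≠ 0, so the identity fails.
(For a valid weak derivative the identity must hold for EVERY test function, in particular this one. The failure shows v is NOT the weak derivative of u.)
Correct weak derivative would be u'(x) = 4*x + 1.


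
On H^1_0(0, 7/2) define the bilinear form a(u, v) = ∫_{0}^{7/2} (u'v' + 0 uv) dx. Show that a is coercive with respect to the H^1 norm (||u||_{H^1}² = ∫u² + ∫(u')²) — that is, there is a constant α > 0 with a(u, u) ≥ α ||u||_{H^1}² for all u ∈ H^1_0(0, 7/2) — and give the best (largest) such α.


α = 4*π^2/(4*π^2 + 49)

Coercivity of a(·,·) on H^1_0(0, 7/2) means a(u, u) ≥ α ||u||_{H^1}² for every u ∈ H^1_0.
The interval has length L = 7/2, and Poincaré/coercivity depend only on L. Here a(u, u) = ∫(u')² + (0)·∫u².
Here c = 0, so a(u,u) = ∫(u')² alone. The condition a(u,u) ≥ α||u||_{H^1}² reads (1−α)∫(u')² ≥ (α−c)∫u². Any admissible α is ≤ 1 (rapidly oscillating u have ∫u²/∫(u')² → 0), and α = 1 would force 0 ≥ (1−c)∫u², impossible since c < 1; so 1−α > 0. By the sharp Poincaré inequality on H^1_0 of an interval of length L, ∫(u')² ≥ (π/L)²∫u² with equality for the first sine mode sin(π(x−x₀)/L) (x₀ the left endpoint), so the inequality holds for all u iff (1−α)(π/L)² ≥ α − c, i.e. α ≤ ((π/L)² + c)/((π/L)² + 1) = (1 + c(L/π)²)/(1 + (L/π)²). (Direct route, valid since c ≤ 0: Poincaré gives c∫u² ≥ c(L/π)²∫(u')², so a(u,u) ≥ (1 + c(L/π)²)∫(u')², while ||u||_{H^1}² ≤ (1 + (L/π)²)∫(u')²; dividing yields the same α.) With (π/L)² = 4*π^2/49 and c = 0, the largest admissible constant is α = ((π/L)² + c)/((π/L)² + 1).
Simplifying, α = 4*π^2/(4*π^2 + 49).


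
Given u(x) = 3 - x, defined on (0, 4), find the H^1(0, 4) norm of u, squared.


||u||_{H^1}^2 = 40/3

The H^1 norm (squared) on an interval (0, L) is
  ||u||_{H^1}^2 = ∫_0^L u(x)^2 dx + ∫_0^L u'(x)^2 dx.
Compute u'(x) = -1.
Then u(x)^2 = x**2 - 6*x + 9 and u'(x)^2 = 1.
Integrate each monomial from 0 to 4 using ∫_0^4 c·x^n dx = c·4^(n+1)/(n+1):
  ∫_0^4 u(x)^2 dx = ∫_0^4 (x^2 - 6*x + 9) dx. Term by term:
    ∫_0^4 x^2 dx = 64/3;  ∫_0^4 -6*x dx = -48;  ∫_0^4 9 dx = 36.
  Sum: 64/3 − 48 + 36 = 28/3.
  ∫_0^4 u'(x)^2 dx = ∫_0^4 (1) dx. Term by term:
    ∫_0^4 1 dx = 4.
Adding: ||u||_{H^1}^2 = 28/3 + 4 = 40/3.


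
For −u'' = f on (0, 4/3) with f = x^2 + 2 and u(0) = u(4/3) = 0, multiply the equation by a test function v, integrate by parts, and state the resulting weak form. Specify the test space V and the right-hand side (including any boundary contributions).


V = H^1_0(0, 4/3) (so v(0) = v(4/3) = 0); weak form: ∫_0^4/3 u'v' dx = ∫_0^4/3 (x^2 + 2) v dx for all v ∈ V.

Multiply both sides by a test function v and integrate from 0 to 4/3:
  ∫_0^4/3 −u''(x) v(x) dx = ∫_0^4/3 f(x) v(x) dx.
Integrate the LHS by parts once:
  ∫_0^4/3 −u'' v dx = −[u'(x) v(x)]_0^4/3 + ∫_0^4/3 u'(x) v'(x) dx.
Thus ∫_0^4/3 u'(x) v'(x) dx = ∫_0^4/3 f(x) v(x) dx + [u'(x) v(x)]_0^4/3.
Choose V so that boundary terms are either known or forced to vanish.
u is Dirichlet: u(0) = u(4/3) = 0. Let V = H^1_0(0, 4/3); then v(0) = v(4/3) = 0, and [u' v]_0^4/3 = 0.
Weak formulation: find u (satisfying any essential BC) such that ∫_0^4/3 u'(x) v'(x) dx = ∫_0^4/3 f v dx for all v ∈ V.
Substituting f(x) = x^2 + 2, the right-hand side is ∫_0^4/3 (x^2 + 2) v dx.


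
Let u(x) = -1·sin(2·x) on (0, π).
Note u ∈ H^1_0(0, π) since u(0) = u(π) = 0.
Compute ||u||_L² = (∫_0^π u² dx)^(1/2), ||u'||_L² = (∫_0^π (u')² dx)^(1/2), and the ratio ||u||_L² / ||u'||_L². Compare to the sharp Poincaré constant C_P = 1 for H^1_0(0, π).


||u||_L² / ||u'||_L² = 1/2 < C_P = 1.

u(x) = -1·sin(2·x), so u'(x) = -2*cos(2*x).
Writing u(x) = A·sin(kπx/L) with A = -1 and k = 2, use ∫_0^L sin²(kπx/L) dx = L/2 and ∫_0^L cos²(kπx/L) dx = L/2.
u² = 1·sin²(2·x) and (u')² = 4·cos²(2·x), and each of sin², cos² integrates to L/2 = π/2 over (0, π).
∫_0^π u² dx = π/2, so ||u||_L² = sqrt(2)*sqrt(π)/2.
∫_0^π (u')² dx = 2*π, so ||u'||_L² = sqrt(2)*sqrt(π).
Ratio ||u||_L² / ||u'||_L² = 1/2.
Sharp Poincaré constant on H^1_0(0, π) is C_P = L/π = 1, achieved by sin(x).
This is the k = 2 harmonic; the ratio L/(kπ) is strictly less than C_P = L/π, consistent with the sharp inequality ||u||_L² ≤ C_P ||u'||_L².


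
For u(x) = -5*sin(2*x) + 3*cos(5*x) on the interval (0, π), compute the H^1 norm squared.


||u||_{H^1(0,π)}^2 = 1040/7 + 359*π/2

u'(x) = -15*sin(5*x) - 10*cos(2*x).
Expand u² and (u')² and integrate term by term on (0, π), using: for integers n ≥ 1, ∫_0^π sin²(nx) dx = ∫_0^π cos²(nx) dx = π/2; for n ≠ n', ∫_0^π sin(nx)sin(n'x) dx = ∫_0^π cos(nx)cos(n'x) dx = 0; and by product-to-sum, ∫_0^π sin(nx)cos(n'x) dx = ½∫_0^π [sin((n+n')x) + sin((n−n')x)] dx, which is 0 when n+n' is even and 2n/(n²−n'²) when n+n' is odd (it need not vanish on (0, π)).
  u² squared terms: (-5)²·∫sin(2x)² dx = 25·π/2 = 25*π/2;  (3)²·∫cos(5x)² dx = 9·π/2 = 9*π/2.
  u² cross terms: 2·(-5)·(3)·∫sin(2x)·cos(5x) dx = -30·(-4/21) = 40/7.
  So ∫_0^π u² dx = 25*π/2 + 9*π/2 + 40/7 = 40/7 + 17*π.
  (u')² squared terms: (-15)²·∫sin(5x)² dx = 225·π/2 = 225*π/2;  (-10)²·∫cos(2x)² dx = 100·π/2 = 50*π.
  (u')² cross terms: 2·(-15)·(-10)·∫sin(5x)·cos(2x) dx = 300·(10/21) = 1000/7.
  So ∫_0^π (u')² dx = 225*π/2 + 50*π + 1000/7 = 1000/7 + 325*π/2.
||u||_{H^1}^2 = (40/7 + 17*π) + (1000/7 + 325*π/2) = 1040/7 + 359*π/2.
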